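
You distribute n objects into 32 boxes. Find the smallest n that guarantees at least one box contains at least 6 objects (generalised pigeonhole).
n = (6 − 1)·32 + 1 = 161

By the generalised pigeonhole principle, to guarantee some box contains ≥ r objects we need more than (r − 1) · k objects total. Threshold: n = (r − 1) · k + 1. With r = 6 and k = 32: n = 5 · 32 + 1 = 160 + 1 = 161. For n = 160 = 5 · 32, we can put exactly 5 objects in every box, avoiding 6 in any single one — so 161 is tight.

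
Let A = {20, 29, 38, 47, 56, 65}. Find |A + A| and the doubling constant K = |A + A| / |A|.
K = |A + A| / |A| = 11/6

Enumerate A + A = {a + b : a, b ∈ A}. With |A| = 6, there are |A|^2 = 36 ordered sum pairs; collecting distinct values, A + A = {40, 49, 58, 67, 76, 85, 94, 103, 112, 121, 130}, so |A + A| = 11. Thus K = 11/6. Here |A + A| = 2|A| − 1 = 11, the minimum possible — so K = 11/6 is minimal, which holds iff A is an arithmetic progression.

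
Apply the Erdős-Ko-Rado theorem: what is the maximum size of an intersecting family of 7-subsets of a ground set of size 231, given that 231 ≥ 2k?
max |F| = C(230, 6) = 192522939225

Erdős-Ko-Rado (1961): when n ≥ 2k, max |F| = C(n−1, k−1). The bound is attained by the star {A : i ∈ A} for any fixed i ∈ [n]. Here C(231−1, 7−1) = C(230, 6) = 192522939225.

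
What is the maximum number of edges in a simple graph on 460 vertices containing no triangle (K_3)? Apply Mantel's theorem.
ex(460, K_3) = ⌊460^2/4⌋ = 52900

Mantel (1907): a triangle-free graph on n vertices has at most ⌊n^2/4⌋ edges, with equality for the complete bipartite graph K_{⌊n/2⌋, ⌈n/2⌉}. For n = 460: ⌊460^2/4⌋ = ⌊211600/4⌋ = 52900. The extremal graph is K_{230, 230}, which has 230·230 = 52900 edges.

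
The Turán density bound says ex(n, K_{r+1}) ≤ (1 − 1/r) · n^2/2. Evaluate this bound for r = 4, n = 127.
Turán density bound = (3/4) · 127^2/2 = 48387/8 ≈ 6048.375

Turán's theorem: ex(n, K_{r+1}) is achieved by the complete r-partite Turán graph T(n, r) with parts as balanced as possible, and is at most (1 − 1/r) · n^2/2. For r = 4, n = 127: the density bound is (3/4) · 16129/2 = 48387/8 ≈ 6048.375. The integer-valued extremum is e(T(127, 4)) = 6048, which is strictly less than the density bound 48387/8 since 4 ∤ 127 (the parts of T(127, 4) cannot all be equal).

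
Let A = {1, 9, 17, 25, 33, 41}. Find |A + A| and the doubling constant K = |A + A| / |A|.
K = |A + A| / |A| = 11/6

Enumerate A + A = {a + b : a, b ∈ A}. With |A| = 6, there are |A|^2 = 36 ordered sum pairs; collecting distinct values, A + A = {2, 10, 18, 26, 34, 42, 50, 58, 66, 74, 82}, so |A + A| = 11. Thus K = 11/6. Here |A + A| = 2|A| − 1 = 11, the minimum possible — so K = 11/6 is minimal, which holds iff A is an arithmetic progression.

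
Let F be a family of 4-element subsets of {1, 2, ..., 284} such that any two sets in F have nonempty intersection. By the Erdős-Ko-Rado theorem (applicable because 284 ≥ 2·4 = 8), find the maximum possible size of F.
max |F| = C(283, 3) = 3737581

Erdős-Ko-Rado (1961): when n ≥ 2k, max |F| = C(n−1, k−1). The bound is attained by the star {A : i ∈ A} for any fixed i ∈ [n]. Here C(284−1, 4−1) = C(283, 3) = 3737581.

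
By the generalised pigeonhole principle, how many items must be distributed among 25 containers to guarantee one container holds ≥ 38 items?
n = (38 − 1)·25 + 1 = 926

By the generalised pigeonhole principle, to guarantee some box contains ≥ r objects we need more than (r − 1) · k objects total. Threshold: n = (r − 1) · k + 1. With r = 38 and k = 25: n = 37 · 25 + 1 = 925 + 1 = 926. For n = 925 = 37 · 25, we can put exactly 37 objects in every box, avoiding 38 in any single one — so 926 is tight.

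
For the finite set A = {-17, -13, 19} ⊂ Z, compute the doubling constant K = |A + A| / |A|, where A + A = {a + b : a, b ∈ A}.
K = |A + A| / |A| = 6/3 = 2

Enumerate A + A = {a + b : a, b ∈ A}. With |A| = 3, there are |A|^2 = 9 ordered sum pairs; collecting distinct values, A + A = {-34, -30, -26, 2, 6, 38}, so |A + A| = 6. Thus K = 6/3 = 2. For comparison, the minimum possible |A + A| over all 3-element sets is 2·3 − 1 = 5 (so min K = 5/3), attained only by arithmetic progressions.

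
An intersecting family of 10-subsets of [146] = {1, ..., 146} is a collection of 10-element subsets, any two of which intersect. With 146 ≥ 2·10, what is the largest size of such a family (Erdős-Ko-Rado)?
max |F| = C(145, 9) = 60611278580710

Erdős-Ko-Rado (1961): when n ≥ 2k, max |F| = C(n−1, k−1). The bound is attained by the star {A : i ∈ A} for any fixed i ∈ [n]. Here C(146−1, 10−1) = C(145, 9) = 60611278580710.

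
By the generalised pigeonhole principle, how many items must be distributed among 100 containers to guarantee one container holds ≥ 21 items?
n = (21 − 1)·100 + 1 = 2001

By the generalised pigeonhole principle, to guarantee some box contains ≥ r objects we need more than (r − 1) · k objects total. Threshold: n = (r − 1) · k + 1. With r = 21 and k = 100: n = 20 · 100 + 1 = 2000 + 1 = 2001. For n = 2000 = 20 · 100, we can put exactly 20 objects in every box, avoiding 21 in any single one — so 2001 is tight.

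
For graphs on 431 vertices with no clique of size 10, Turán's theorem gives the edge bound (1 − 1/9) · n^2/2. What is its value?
Turán density bound = (8/9) · 431^2/2 = 743044/9 ≈ 82560.4444

Turán's theorem: ex(n, K_{r+1}) is achieved by the complete r-partite Turán graph T(n, r) with parts as balanced as possible, and is at most (1 − 1/r) · n^2/2. For r = 9, n = 431: the density bound is (8/9) · 185761/2 = 743044/9 ≈ 82560.4444. The integer-valued extremum is e(T(431, 9)) = 82560, which is strictly less than the density bound 743044/9 since 9 ∤ 431 (the parts of T(431, 9) cannot all be equal).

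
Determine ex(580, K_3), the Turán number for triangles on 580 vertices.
ex(580, K_3) = ⌊580^2/4⌋ = 84100

Mantel (1907): a triangle-free graph on n vertices has at most ⌊n^2/4⌋ edges, with equality for the complete bipartite graph K_{⌊n/2⌋, ⌈n/2⌉}. For n = 580: ⌊580^2/4⌋ = ⌊336400/4⌋ = 84100. The extremal graph is K_{290, 290}, which has 290·290 = 84100 edges.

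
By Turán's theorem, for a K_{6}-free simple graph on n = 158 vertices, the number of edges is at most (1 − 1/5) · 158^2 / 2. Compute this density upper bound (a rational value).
Turán density bound = (4/5) · 158^2/2 = 49928/5 ≈ 9985.6

Turán's theorem: ex(n, K_{r+1}) is achieved by the complete r-partite Turán graph T(n, r) with parts as balanced as possible, and is at most (1 − 1/r) · n^2/2. For r = 5, n = 158: the density bound is (4/5) · 24964/2 = 49928/5 ≈ 9985.6. The integer-valued extremum is e(T(158, 5)) = 9985, which is strictly less than the density bound 49928/5 since 5 ∤ 158 (the parts of T(158, 5) cannot all be equal).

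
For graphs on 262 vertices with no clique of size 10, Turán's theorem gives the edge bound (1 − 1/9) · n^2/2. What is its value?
Turán density bound = (8/9) · 262^2/2 = 274576/9 ≈ 30508.4444

Turán's theorem: ex(n, K_{r+1}) is achieved by the complete r-partite Turán graph T(n, r) with parts as balanced as possible, and is at most (1 − 1/r) · n^2/2. For r = 9, n = 262: the density bound is (8/9) · 68644/2 = 274576/9 ≈ 30508.4444. The integer-valued extremum is e(T(262, 9)) = 30508, which is strictly less than the density bound 274576/9 since 9 ∤ 262 (the parts of T(262, 9) cannot all be equal).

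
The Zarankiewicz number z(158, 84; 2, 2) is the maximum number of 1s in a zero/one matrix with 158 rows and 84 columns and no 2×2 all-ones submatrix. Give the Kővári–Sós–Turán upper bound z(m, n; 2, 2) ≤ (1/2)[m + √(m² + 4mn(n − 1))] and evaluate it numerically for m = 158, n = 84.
z(158, 84; 2, 2) ≤ (1/2)[158 + √(158² + 4·158·84·83)] = (1/2)[158 + √4431268] = 1131.5289

Kővári–Sós–Turán: let r_1, ..., r_158 be the row sums and z = Σ r_i the total number of 1s. Each pair of columns can share at most one row with both entries 1 (else a 2×2 all-ones block appears), so Σ_i C(r_i, 2) ≤ C(84, 2) = 3486. By convexity Σ_i C(r_i, 2) ≥ 158·C(z/158, 2) = z(z − 158)/(2·158), giving z² − 158z − 158·84·83 ≤ 0 and hence z ≤ (1/2)[158 + √(24964 + 4·1101576)] = (1/2)[158 + √4431268] ≈ (1/2)(158 + 2105.0577) = 1131.5289.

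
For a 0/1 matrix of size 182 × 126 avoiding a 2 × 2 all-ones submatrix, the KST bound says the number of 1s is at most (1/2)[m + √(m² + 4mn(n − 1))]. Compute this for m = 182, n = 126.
z(182, 126; 2, 2) ≤ (1/2)[182 + √(182² + 4·182·126·125)] = (1/2)[182 + √11499124] = 1786.5179

Kővári–Sós–Turán: let r_1, ..., r_182 be the row sums and z = Σ r_i the total number of 1s. Each pair of columns can share at most one row with both entries 1 (else a 2×2 all-ones block appears), so Σ_i C(r_i, 2) ≤ C(126, 2) = 7875. By convexity Σ_i C(r_i, 2) ≥ 182·C(z/182, 2) = z(z − 182)/(2·182), giving z² − 182z − 182·126·125 ≤ 0 and hence z ≤ (1/2)[182 + √(33124 + 4·2866500)] = (1/2)[182 + √11499124] ≈ (1/2)(182 + 3391.0358) = 1786.5179.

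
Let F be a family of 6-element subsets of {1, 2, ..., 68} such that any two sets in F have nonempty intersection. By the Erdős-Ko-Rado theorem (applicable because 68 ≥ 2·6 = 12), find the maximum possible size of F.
max |F| = C(67, 5) = 9657648

Erdős-Ko-Rado (1961): when n ≥ 2k, max |F| = C(n−1, k−1). The bound is attained by the star {A : i ∈ A} for any fixed i ∈ [n]. Here C(68−1, 6−1) = C(67, 5) = 9657648.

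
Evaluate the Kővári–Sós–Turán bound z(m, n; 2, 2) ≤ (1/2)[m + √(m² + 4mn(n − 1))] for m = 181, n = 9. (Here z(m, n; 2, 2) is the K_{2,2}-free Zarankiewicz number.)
z(181, 9; 2, 2) ≤ (1/2)[181 + √(181² + 4·181·9·8)] = (1/2)[181 + √84889] = 236.1786

Kővári–Sós–Turán: let r_1, ..., r_181 be the row sums and z = Σ r_i the total number of 1s. Each pair of columns can share at most one row with both entries 1 (else a 2×2 all-ones block appears), so Σ_i C(r_i, 2) ≤ C(9, 2) = 36. By convexity Σ_i C(r_i, 2) ≥ 181·C(z/181, 2) = z(z − 181)/(2·181), giving z² − 181z − 181·9·8 ≤ 0 and hence z ≤ (1/2)[181 + √(32761 + 4·13032)] = (1/2)[181 + √84889] ≈ (1/2)(181 + 291.3572) = 236.1786.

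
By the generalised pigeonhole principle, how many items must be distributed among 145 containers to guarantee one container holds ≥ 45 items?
n = (45 − 1)·145 + 1 = 6381

By the generalised pigeonhole principle, to guarantee some box contains ≥ r objects we need more than (r − 1) · k objects total. Threshold: n = (r − 1) · k + 1. With r = 45 and k = 145: n = 44 · 145 + 1 = 6380 + 1 = 6381. For n = 6380 = 44 · 145, we can put exactly 44 objects in every box, avoiding 45 in any single one — so 6381 is tight.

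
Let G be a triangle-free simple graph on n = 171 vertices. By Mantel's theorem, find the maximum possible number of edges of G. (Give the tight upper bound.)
ex(171, K_3) = ⌊171^2/4⌋ = 7310

Mantel (1907): a triangle-free graph on n vertices has at most ⌊n^2/4⌋ edges, with equality for the complete bipartite graph K_{⌊n/2⌋, ⌈n/2⌉}. For n = 171: ⌊171^2/4⌋ = ⌊29241/4⌋ = 7310. The extremal graph is K_{85, 86}, which has 85·86 = 7310 edges.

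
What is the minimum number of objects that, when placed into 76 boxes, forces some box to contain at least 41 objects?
n = (41 − 1)·76 + 1 = 3041

By the generalised pigeonhole principle, to guarantee some box contains ≥ r objects we need more than (r − 1) · k objects total. Threshold: n = (r − 1) · k + 1. With r = 41 and k = 76: n = 40 · 76 + 1 = 3040 + 1 = 3041. For n = 3040 = 40 · 76, we can put exactly 40 objects in every box, avoiding 41 in any single one — so 3041 is tight.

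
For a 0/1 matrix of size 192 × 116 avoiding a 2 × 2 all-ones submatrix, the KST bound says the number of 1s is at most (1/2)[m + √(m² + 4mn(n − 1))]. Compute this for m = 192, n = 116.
z(192, 116; 2, 2) ≤ (1/2)[192 + √(192² + 4·192·116·115)] = (1/2)[192 + √10281984] = 1699.2766

Kővári–Sós–Turán: let r_1, ..., r_192 be the row sums and z = Σ r_i the total number of 1s. Each pair of columns can share at most one row with both entries 1 (else a 2×2 all-ones block appears), so Σ_i C(r_i, 2) ≤ C(116, 2) = 6670. By convexity Σ_i C(r_i, 2) ≥ 192·C(z/192, 2) = z(z − 192)/(2·192), giving z² − 192z − 192·116·115 ≤ 0 and hence z ≤ (1/2)[192 + √(36864 + 4·2561280)] = (1/2)[192 + √10281984] ≈ (1/2)(192 + 3206.5533) = 1699.2766.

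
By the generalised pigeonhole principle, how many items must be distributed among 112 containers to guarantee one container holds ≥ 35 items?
n = (35 − 1)·112 + 1 = 3809

By the generalised pigeonhole principle, to guarantee some box contains ≥ r objects we need more than (r − 1) · k objects total. Threshold: n = (r − 1) · k + 1. With r = 35 and k = 112: n = 34 · 112 + 1 = 3808 + 1 = 3809. For n = 3808 = 34 · 112, we can put exactly 34 objects in every box, avoiding 35 in any single one — so 3809 is tight.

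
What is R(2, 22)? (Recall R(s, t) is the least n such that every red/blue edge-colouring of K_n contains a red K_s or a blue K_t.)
R(2, 22) = 22

R(2, k) = k for all k ≥ 2: in a 2-colouring of K_k, either some edge is red (a red K_2) or all edges are blue (a blue K_k). And K_{21} coloured all-blue has no blue K_22, so R(2, 22) > 21. Hence R(2, 22) = 22.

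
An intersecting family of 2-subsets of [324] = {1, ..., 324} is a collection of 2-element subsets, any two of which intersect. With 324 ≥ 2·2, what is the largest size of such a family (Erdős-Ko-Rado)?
max |F| = C(323, 1) = 323

The Erdős-Ko-Rado theorem states: for n ≥ 2k, an intersecting family of k-subsets of an n-element set has size at most C(n − 1, k − 1), with equality for 'star' families {A ⊆ [n] : |A| = k, i ∈ A} (fix an element i). For n = 324, k = 2: C(323, 1) = 323.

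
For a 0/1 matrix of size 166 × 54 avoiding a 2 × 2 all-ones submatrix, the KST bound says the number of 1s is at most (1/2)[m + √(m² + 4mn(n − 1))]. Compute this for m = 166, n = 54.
z(166, 54; 2, 2) ≤ (1/2)[166 + √(166² + 4·166·54·53)] = (1/2)[166 + √1927924] = 777.2485

Kővári–Sós–Turán: let r_1, ..., r_166 be the row sums and z = Σ r_i the total number of 1s. Each pair of columns can share at most one row with both entries 1 (else a 2×2 all-ones block appears), so Σ_i C(r_i, 2) ≤ C(54, 2) = 1431. By convexity Σ_i C(r_i, 2) ≥ 166·C(z/166, 2) = z(z − 166)/(2·166), giving z² − 166z − 166·54·53 ≤ 0 and hence z ≤ (1/2)[166 + √(27556 + 4·475092)] = (1/2)[166 + √1927924] ≈ (1/2)(166 + 1388.497) = 777.2485.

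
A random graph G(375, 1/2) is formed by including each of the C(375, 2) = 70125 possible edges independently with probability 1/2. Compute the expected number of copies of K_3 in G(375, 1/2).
E[# K_3] = C(375, 3) · (1/2)^C(3, 2) = 8718875 / 2^3 = 1089859.375

For each 3-subset S of vertices (there are C(375, 3) = 8718875 such S), let X_S = 1 if S induces a K_3 (all C(3, 2) = 3 edges present). Then P(X_S = 1) = (1/2)^3 = 1/8. By linearity of expectation, E[# K_3] = C(375, 3) · (1/2)^3 = 8718875 / 8 = 1089859.375.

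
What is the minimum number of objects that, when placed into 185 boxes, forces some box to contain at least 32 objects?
n = (32 − 1)·185 + 1 = 5736

By the generalised pigeonhole principle, to guarantee some box contains ≥ r objects we need more than (r − 1) · k objects total. Threshold: n = (r − 1) · k + 1. With r = 32 and k = 185: n = 31 · 185 + 1 = 5735 + 1 = 5736. For n = 5735 = 31 · 185, we can put exactly 31 objects in every box, avoiding 32 in any single one — so 5736 is tight.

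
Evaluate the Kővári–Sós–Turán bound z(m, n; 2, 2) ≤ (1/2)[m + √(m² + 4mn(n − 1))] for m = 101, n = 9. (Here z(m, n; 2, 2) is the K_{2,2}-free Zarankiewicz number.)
z(101, 9; 2, 2) ≤ (1/2)[101 + √(101² + 4·101·9·8)] = (1/2)[101 + √39289] = 149.6073

Kővári–Sós–Turán: let r_1, ..., r_101 be the row sums and z = Σ r_i the total number of 1s. Each pair of columns can share at most one row with both entries 1 (else a 2×2 all-ones block appears), so Σ_i C(r_i, 2) ≤ C(9, 2) = 36. By convexity Σ_i C(r_i, 2) ≥ 101·C(z/101, 2) = z(z − 101)/(2·101), giving z² − 101z − 101·9·8 ≤ 0 and hence z ≤ (1/2)[101 + √(10201 + 4·7272)] = (1/2)[101 + √39289] ≈ (1/2)(101 + 198.2145) = 149.6073.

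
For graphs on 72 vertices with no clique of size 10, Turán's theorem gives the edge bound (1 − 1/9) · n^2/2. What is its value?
Turán density bound = (8/9) · 72^2/2 = 2304

Turán's theorem: ex(n, K_{r+1}) is achieved by the complete r-partite Turán graph T(n, r) with parts as balanced as possible, and is at most (1 − 1/r) · n^2/2. For r = 9, n = 72: the density bound is (8/9) · 5184/2 = 2304. Since 9 ∣ 72, the Turán graph T(72, 9) has parts of equal size 8, and its edge count e(T(72, 9)) = 2304 attains the density bound exactly.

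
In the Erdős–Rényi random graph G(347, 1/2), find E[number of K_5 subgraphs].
E[# K_5] = C(347, 5) · (1/2)^C(5, 2) = 40728272074 / 2^10 = 20364136037/512 ≈ 39773703.197266

For each 5-subset S of vertices (there are C(347, 5) = 40728272074 such S), let X_S = 1 if S induces a K_5 (all C(5, 2) = 10 edges present). Then P(X_S = 1) = (1/2)^10 = 1/1024. By linearity of expectation, E[# K_5] = C(347, 5) · (1/2)^10 = 40728272074 / 1024 = 20364136037/512 ≈ 39773703.197266.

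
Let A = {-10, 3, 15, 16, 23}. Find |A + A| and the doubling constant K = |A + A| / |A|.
K = |A + A| / |A| = 14/5

Enumerate A + A = {a + b : a, b ∈ A}. With |A| = 5, there are |A|^2 = 25 ordered sum pairs; collecting distinct values, A + A = {-20, -7, 5, 6, 13, 18, 19, 26, 30, 31, 32, 38, 39, 46}, so |A + A| = 14. Thus K = 14/5. For comparison, the minimum possible |A + A| over all 5-element sets is 2·5 − 1 = 9 (so min K = 9/5), attained only by arithmetic progressions.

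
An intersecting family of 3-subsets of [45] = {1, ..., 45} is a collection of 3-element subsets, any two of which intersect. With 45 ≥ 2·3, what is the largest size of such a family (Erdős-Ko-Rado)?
max |F| = C(44, 2) = 946

Erdős-Ko-Rado (1961): when n ≥ 2k, max |F| = C(n−1, k−1). The bound is attained by the star {A : i ∈ A} for any fixed i ∈ [n]. Here C(45−1, 3−1) = C(44, 2) = 946.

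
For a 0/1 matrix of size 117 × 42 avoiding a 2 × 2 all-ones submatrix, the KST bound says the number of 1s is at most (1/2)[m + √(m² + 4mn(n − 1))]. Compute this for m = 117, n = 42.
z(117, 42; 2, 2) ≤ (1/2)[117 + √(117² + 4·117·42·41)] = (1/2)[117 + √819585] = 511.1547

Kővári–Sós–Turán: let r_1, ..., r_117 be the row sums and z = Σ r_i the total number of 1s. Each pair of columns can share at most one row with both entries 1 (else a 2×2 all-ones block appears), so Σ_i C(r_i, 2) ≤ C(42, 2) = 861. By convexity Σ_i C(r_i, 2) ≥ 117·C(z/117, 2) = z(z − 117)/(2·117), giving z² − 117z − 117·42·41 ≤ 0 and hence z ≤ (1/2)[117 + √(13689 + 4·201474)] = (1/2)[117 + √819585] ≈ (1/2)(117 + 905.3093) = 511.1547.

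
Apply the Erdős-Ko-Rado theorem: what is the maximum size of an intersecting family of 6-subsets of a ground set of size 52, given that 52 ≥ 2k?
max |F| = C(51, 5) = 2349060

The Erdős-Ko-Rado theorem states: for n ≥ 2k, an intersecting family of k-subsets of an n-element set has size at most C(n − 1, k − 1), with equality for 'star' families {A ⊆ [n] : |A| = k, i ∈ A} (fix an element i). For n = 52, k = 6: C(51, 5) = 2349060.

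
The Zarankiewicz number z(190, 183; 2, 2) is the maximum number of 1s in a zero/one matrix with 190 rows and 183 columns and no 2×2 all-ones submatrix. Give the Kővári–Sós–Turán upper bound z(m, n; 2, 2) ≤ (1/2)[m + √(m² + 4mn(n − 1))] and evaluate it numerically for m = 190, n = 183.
z(190, 183; 2, 2) ≤ (1/2)[190 + √(190² + 4·190·183·182)] = (1/2)[190 + √25348660] = 2612.3726

Kővári–Sós–Turán: let r_1, ..., r_190 be the row sums and z = Σ r_i the total number of 1s. Each pair of columns can share at most one row with both entries 1 (else a 2×2 all-ones block appears), so Σ_i C(r_i, 2) ≤ C(183, 2) = 16653. By convexity Σ_i C(r_i, 2) ≥ 190·C(z/190, 2) = z(z − 190)/(2·190), giving z² − 190z − 190·183·182 ≤ 0 and hence z ≤ (1/2)[190 + √(36100 + 4·6328140)] = (1/2)[190 + √25348660] ≈ (1/2)(190 + 5034.7453) = 2612.3726.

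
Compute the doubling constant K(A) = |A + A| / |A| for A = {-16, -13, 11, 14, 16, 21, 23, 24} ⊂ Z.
K = |A + A| / |A| = 31/8

Enumerate A + A = {a + b : a, b ∈ A}. With |A| = 8, there are |A|^2 = 64 ordered sum pairs; collecting distinct values, A + A = {-32, -29, -26, -5, -2, 0, 1, 3, 5, 7, 8, 10, 11, 22, 25, 27, 28, 30, 32, 34, 35, 37, 38, 39, 40, 42, 44, 45, 46, 47, 48}, so |A + A| = 31. Thus K = 31/8. For comparison, the minimum possible |A + A| over all 8-element sets is 2·8 − 1 = 15 (so min K = 15/8), attained only by arithmetic progressions.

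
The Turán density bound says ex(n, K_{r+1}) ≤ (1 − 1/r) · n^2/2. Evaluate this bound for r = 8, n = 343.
Turán density bound = (7/8) · 343^2/2 = 823543/16 ≈ 51471.4375

Turán's theorem: ex(n, K_{r+1}) is achieved by the complete r-partite Turán graph T(n, r) with parts as balanced as possible, and is at most (1 − 1/r) · n^2/2. For r = 8, n = 343: the density bound is (7/8) · 117649/2 = 823543/16 ≈ 51471.4375. The integer-valued extremum is e(T(343, 8)) = 51471, which is strictly less than the density bound 823543/16 since 8 ∤ 343 (the parts of T(343, 8) cannot all be equal).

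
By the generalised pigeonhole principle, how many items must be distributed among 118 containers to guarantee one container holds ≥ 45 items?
n = (45 − 1)·118 + 1 = 5193

By the generalised pigeonhole principle, to guarantee some box contains ≥ r objects we need more than (r − 1) · k objects total. Threshold: n = (r − 1) · k + 1. With r = 45 and k = 118: n = 44 · 118 + 1 = 5192 + 1 = 5193. For n = 5192 = 44 · 118, we can put exactly 44 objects in every box, avoiding 45 in any single one — so 5193 is tight.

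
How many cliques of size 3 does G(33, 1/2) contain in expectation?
E[# K_3] = C(33, 3) · (1/2)^C(3, 2) = 5456 / 2^3 = 682

For each 3-subset S of vertices (there are C(33, 3) = 5456 such S), let X_S = 1 if S induces a K_3 (all C(3, 2) = 3 edges present). Then P(X_S = 1) = (1/2)^3 = 1/8. By linearity of expectation, E[# K_3] = C(33, 3) · (1/2)^3 = 5456 / 8 = 682.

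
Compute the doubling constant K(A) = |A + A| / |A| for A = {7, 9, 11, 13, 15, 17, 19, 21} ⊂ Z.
K = |A + A| / |A| = 15/8

Enumerate A + A = {a + b : a, b ∈ A}. With |A| = 8, there are |A|^2 = 64 ordered sum pairs; collecting distinct values, A + A = {14, 16, 18, 20, 22, 24, 26, 28, 30, 32, 34, 36, 38, 40, 42}, so |A + A| = 15. Thus K = 15/8. Here |A + A| = 2|A| − 1 = 15, the minimum possible — so K = 15/8 is minimal, which holds iff A is an arithmetic progression.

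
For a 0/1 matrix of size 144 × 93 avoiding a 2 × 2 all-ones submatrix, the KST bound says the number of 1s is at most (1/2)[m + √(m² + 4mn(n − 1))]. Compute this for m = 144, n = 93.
z(144, 93; 2, 2) ≤ (1/2)[144 + √(144² + 4·144·93·92)] = (1/2)[144 + √4948992] = 1184.3165

Kővári–Sós–Turán: let r_1, ..., r_144 be the row sums and z = Σ r_i the total number of 1s. Each pair of columns can share at most one row with both entries 1 (else a 2×2 all-ones block appears), so Σ_i C(r_i, 2) ≤ C(93, 2) = 4278. By convexity Σ_i C(r_i, 2) ≥ 144·C(z/144, 2) = z(z − 144)/(2·144), giving z² − 144z − 144·93·92 ≤ 0 and hence z ≤ (1/2)[144 + √(20736 + 4·1232064)] = (1/2)[144 + √4948992] ≈ (1/2)(144 + 2224.633) = 1184.3165.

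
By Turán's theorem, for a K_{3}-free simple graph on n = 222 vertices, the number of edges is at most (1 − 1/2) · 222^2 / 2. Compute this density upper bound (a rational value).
Turán density bound = (1/2) · 222^2/2 = 12321

Turán's theorem: ex(n, K_{r+1}) is achieved by the complete r-partite Turán graph T(n, r) with parts as balanced as possible, and is at most (1 − 1/r) · n^2/2. For r = 2, n = 222: the density bound is (1/2) · 49284/2 = 12321. Since 2 ∣ 222, the Turán graph T(222, 2) has parts of equal size 111, and its edge count e(T(222, 2)) = 12321 attains the density bound exactly.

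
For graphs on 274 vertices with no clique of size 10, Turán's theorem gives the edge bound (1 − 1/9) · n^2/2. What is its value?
Turán density bound = (8/9) · 274^2/2 = 300304/9 ≈ 33367.1111

Turán's theorem: ex(n, K_{r+1}) is achieved by the complete r-partite Turán graph T(n, r) with parts as balanced as possible, and is at most (1 − 1/r) · n^2/2. For r = 9, n = 274: the density bound is (8/9) · 75076/2 = 300304/9 ≈ 33367.1111. The integer-valued extremum is e(T(274, 9)) = 33366, which is strictly less than the density bound 300304/9 since 9 ∤ 274 (the parts of T(274, 9) cannot all be equal).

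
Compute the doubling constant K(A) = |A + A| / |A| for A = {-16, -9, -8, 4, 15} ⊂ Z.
K = |A + A| / |A| = 15/5 = 3

Enumerate A + A = {a + b : a, b ∈ A}. With |A| = 5, there are |A|^2 = 25 ordered sum pairs; collecting distinct values, A + A = {-32, -25, -24, -18, -17, -16, -12, -5, -4, -1, 6, 7, 8, 19, 30}, so |A + A| = 15. Thus K = 15/5 = 3. For comparison, the minimum possible |A + A| over all 5-element sets is 2·5 − 1 = 9 (so min K = 9/5), attained only by arithmetic progressions.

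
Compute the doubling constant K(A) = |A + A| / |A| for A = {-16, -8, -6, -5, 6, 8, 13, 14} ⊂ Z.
K = |A + A| / |A| = 32/8 = 4

Enumerate A + A = {a + b : a, b ∈ A}. With |A| = 8, there are |A|^2 = 64 ordered sum pairs; collecting distinct values, A + A = {-32, -24, -22, -21, -16, -14, -13, -12, -11, -10, -8, -3, -2, 0, 1, 2, 3, 5, 6, 7, 8, 9, 12, 14, 16, 19, 20, 21, 22, 26, 27, 28}, so |A + A| = 32. Thus K = 32/8 = 4. For comparison, the minimum possible |A + A| over all 8-element sets is 2·8 − 1 = 15 (so min K = 15/8), attained only by arithmetic progressions.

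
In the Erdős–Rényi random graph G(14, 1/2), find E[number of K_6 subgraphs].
E[# K_6] = C(14, 6) · (1/2)^C(6, 2) = 3003 / 2^15 ≈ 0.091644

For each 6-subset S of vertices (there are C(14, 6) = 3003 such S), let X_S = 1 if S induces a K_6 (all C(6, 2) = 15 edges present). Then P(X_S = 1) = (1/2)^15 = 1/32768. By linearity of expectation, E[# K_6] = C(14, 6) · (1/2)^15 = 3003 / 32768 ≈ 0.091644.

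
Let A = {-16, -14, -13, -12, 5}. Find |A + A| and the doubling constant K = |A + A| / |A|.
K = |A + A| / |A| = 13/5

Enumerate A + A = {a + b : a, b ∈ A}. With |A| = 5, there are |A|^2 = 25 ordered sum pairs; collecting distinct values, A + A = {-32, -30, -29, -28, -27, -26, -25, -24, -11, -9, -8, -7, 10}, so |A + A| = 13. Thus K = 13/5. For comparison, the minimum possible |A + A| over all 5-element sets is 2·5 − 1 = 9 (so min K = 9/5), attained only by arithmetic progressions.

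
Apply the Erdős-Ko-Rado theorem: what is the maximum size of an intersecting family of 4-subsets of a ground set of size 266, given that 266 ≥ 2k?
max |F| = C(265, 3) = 3066580

Erdős-Ko-Rado (1961): when n ≥ 2k, max |F| = C(n−1, k−1). The bound is attained by the star {A : i ∈ A} for any fixed i ∈ [n]. Here C(266−1, 4−1) = C(265, 3) = 3066580.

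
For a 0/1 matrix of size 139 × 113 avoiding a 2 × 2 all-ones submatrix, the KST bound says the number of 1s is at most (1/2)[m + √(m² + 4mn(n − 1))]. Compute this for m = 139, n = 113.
z(139, 113; 2, 2) ≤ (1/2)[139 + √(139² + 4·139·113·112)] = (1/2)[139 + √7056057] = 1397.662

Kővári–Sós–Turán: let r_1, ..., r_139 be the row sums and z = Σ r_i the total number of 1s. Each pair of columns can share at most one row with both entries 1 (else a 2×2 all-ones block appears), so Σ_i C(r_i, 2) ≤ C(113, 2) = 6328. By convexity Σ_i C(r_i, 2) ≥ 139·C(z/139, 2) = z(z − 139)/(2·139), giving z² − 139z − 139·113·112 ≤ 0 and hence z ≤ (1/2)[139 + √(19321 + 4·1759184)] = (1/2)[139 + √7056057] ≈ (1/2)(139 + 2656.324) = 1397.662.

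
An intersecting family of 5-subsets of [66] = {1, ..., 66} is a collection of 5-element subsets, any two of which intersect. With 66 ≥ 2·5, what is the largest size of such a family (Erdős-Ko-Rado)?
max |F| = C(65, 4) = 677040

The Erdős-Ko-Rado theorem states: for n ≥ 2k, an intersecting family of k-subsets of an n-element set has size at most C(n − 1, k − 1), with equality for 'star' families {A ⊆ [n] : |A| = k, i ∈ A} (fix an element i). For n = 66, k = 5: C(65, 4) = 677040.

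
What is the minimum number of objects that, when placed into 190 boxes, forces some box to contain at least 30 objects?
n = (30 − 1)·190 + 1 = 5511

By the generalised pigeonhole principle, to guarantee some box contains ≥ r objects we need more than (r − 1) · k objects total. Threshold: n = (r − 1) · k + 1. With r = 30 and k = 190: n = 29 · 190 + 1 = 5510 + 1 = 5511. For n = 5510 = 29 · 190, we can put exactly 29 objects in every box, avoiding 30 in any single one — so 5511 is tight.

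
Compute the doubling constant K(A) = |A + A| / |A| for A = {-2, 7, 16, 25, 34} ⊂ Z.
K = |A + A| / |A| = 9/5

Enumerate A + A = {a + b : a, b ∈ A}. With |A| = 5, there are |A|^2 = 25 ordered sum pairs; collecting distinct values, A + A = {-4, 5, 14, 23, 32, 41, 50, 59, 68}, so |A + A| = 9. Thus K = 9/5. Here |A + A| = 2|A| − 1 = 9, the minimum possible — so K = 9/5 is minimal, which holds iff A is an arithmetic progression.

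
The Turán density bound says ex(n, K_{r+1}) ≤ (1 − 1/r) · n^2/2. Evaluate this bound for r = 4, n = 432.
Turán density bound = (3/4) · 432^2/2 = 69984

Turán's theorem: ex(n, K_{r+1}) is achieved by the complete r-partite Turán graph T(n, r) with parts as balanced as possible, and is at most (1 − 1/r) · n^2/2. For r = 4, n = 432: the density bound is (3/4) · 186624/2 = 69984. Since 4 ∣ 432, the Turán graph T(432, 4) has parts of equal size 108, and its edge count e(T(432, 4)) = 69984 attains the density bound exactly.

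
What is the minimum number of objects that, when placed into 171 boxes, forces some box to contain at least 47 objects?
n = (47 − 1)·171 + 1 = 7867

By the generalised pigeonhole principle, to guarantee some box contains ≥ r objects we need more than (r − 1) · k objects total. Threshold: n = (r − 1) · k + 1. With r = 47 and k = 171: n = 46 · 171 + 1 = 7866 + 1 = 7867. For n = 7866 = 46 · 171, we can put exactly 46 objects in every box, avoiding 47 in any single one — so 7867 is tight.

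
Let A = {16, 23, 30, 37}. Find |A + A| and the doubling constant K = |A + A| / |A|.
K = |A + A| / |A| = 7/4

Enumerate A + A = {a + b : a, b ∈ A}. With |A| = 4, there are |A|^2 = 16 ordered sum pairs; collecting distinct values, A + A = {32, 39, 46, 53, 60, 67, 74}, so |A + A| = 7. Thus K = 7/4. Here |A + A| = 2|A| − 1 = 7, the minimum possible — so K = 7/4 is minimal, which holds iff A is an arithmetic progression.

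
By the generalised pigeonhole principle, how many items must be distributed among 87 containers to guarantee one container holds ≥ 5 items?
n = (5 − 1)·87 + 1 = 349

By the generalised pigeonhole principle, to guarantee some box contains ≥ r objects we need more than (r − 1) · k objects total. Threshold: n = (r − 1) · k + 1. With r = 5 and k = 87: n = 4 · 87 + 1 = 348 + 1 = 349. For n = 348 = 4 · 87, we can put exactly 4 objects in every box, avoiding 5 in any single one — so 349 is tight.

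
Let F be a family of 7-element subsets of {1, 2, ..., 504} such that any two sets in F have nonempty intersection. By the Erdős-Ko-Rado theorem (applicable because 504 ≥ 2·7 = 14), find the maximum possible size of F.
max |F| = C(503, 6) = 21831160591675

The Erdős-Ko-Rado theorem states: for n ≥ 2k, an intersecting family of k-subsets of an n-element set has size at most C(n − 1, k − 1), with equality for 'star' families {A ⊆ [n] : |A| = k, i ∈ A} (fix an element i). For n = 504, k = 7: C(503, 6) = 21831160591675.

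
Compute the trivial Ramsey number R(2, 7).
R(2, 7) = 7

R(2, k) = k for all k ≥ 2: in a 2-colouring of K_k, either some edge is red (a red K_2) or all edges are blue (a blue K_k). And K_{6} coloured all-blue has no blue K_7, so R(2, 7) > 6. Hence R(2, 7) = 7.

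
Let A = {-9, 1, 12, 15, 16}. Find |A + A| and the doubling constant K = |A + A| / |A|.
K = |A + A| / |A| = 15/5 = 3

Enumerate A + A = {a + b : a, b ∈ A}. With |A| = 5, there are |A|^2 = 25 ordered sum pairs; collecting distinct values, A + A = {-18, -8, 2, 3, 6, 7, 13, 16, 17, 24, 27, 28, 30, 31, 32}, so |A + A| = 15. Thus K = 15/5 = 3. For comparison, the minimum possible |A + A| over all 5-element sets is 2·5 − 1 = 9 (so min K = 9/5), attained only by arithmetic progressions.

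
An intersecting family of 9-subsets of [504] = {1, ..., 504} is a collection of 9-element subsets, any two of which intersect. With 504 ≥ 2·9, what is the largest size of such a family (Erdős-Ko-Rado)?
max |F| = C(503, 8) = 96100768924553350

The Erdős-Ko-Rado theorem states: for n ≥ 2k, an intersecting family of k-subsets of an n-element set has size at most C(n − 1, k − 1), with equality for 'star' families {A ⊆ [n] : |A| = k, i ∈ A} (fix an element i). For n = 504, k = 9: C(503, 8) = 96100768924553350.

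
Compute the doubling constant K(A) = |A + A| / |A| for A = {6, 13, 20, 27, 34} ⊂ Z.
K = |A + A| / |A| = 9/5

Enumerate A + A = {a + b : a, b ∈ A}. With |A| = 5, there are |A|^2 = 25 ordered sum pairs; collecting distinct values, A + A = {12, 19, 26, 33, 40, 47, 54, 61, 68}, so |A + A| = 9. Thus K = 9/5. Here |A + A| = 2|A| − 1 = 9, the minimum possible — so K = 9/5 is minimal, which holds iff A is an arithmetic progression.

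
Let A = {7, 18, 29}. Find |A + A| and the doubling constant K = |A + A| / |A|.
K = |A + A| / |A| = 5/3

Enumerate A + A = {a + b : a, b ∈ A}. With |A| = 3, there are |A|^2 = 9 ordered sum pairs; collecting distinct values, A + A = {14, 25, 36, 47, 58}, so |A + A| = 5. Thus K = 5/3. Here |A + A| = 2|A| − 1 = 5, the minimum possible — so K = 5/3 is minimal, which holds iff A is an arithmetic progression.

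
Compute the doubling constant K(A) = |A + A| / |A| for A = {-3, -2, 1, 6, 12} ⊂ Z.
K = |A + A| / |A| = 15/5 = 3

Enumerate A + A = {a + b : a, b ∈ A}. With |A| = 5, there are |A|^2 = 25 ordered sum pairs; collecting distinct values, A + A = {-6, -5, -4, -2, -1, 2, 3, 4, 7, 9, 10, 12, 13, 18, 24}, so |A + A| = 15. Thus K = 15/5 = 3. For comparison, the minimum possible |A + A| over all 5-element sets is 2·5 − 1 = 9 (so min K = 9/5), attained only by arithmetic progressions.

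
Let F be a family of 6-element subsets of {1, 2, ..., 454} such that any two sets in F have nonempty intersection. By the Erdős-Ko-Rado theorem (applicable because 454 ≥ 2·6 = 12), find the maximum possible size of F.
max |F| = C(453, 5) = 155485819665

Erdős-Ko-Rado (1961): when n ≥ 2k, max |F| = C(n−1, k−1). The bound is attained by the star {A : i ∈ A} for any fixed i ∈ [n]. Here C(454−1, 6−1) = C(453, 5) = 155485819665.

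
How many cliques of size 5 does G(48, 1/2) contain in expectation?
E[# K_5] = C(48, 5) · (1/2)^C(5, 2) = 1712304 / 2^10 = 107019/64 = 1672.171875

For each 5-subset S of vertices (there are C(48, 5) = 1712304 such S), let X_S = 1 if S induces a K_5 (all C(5, 2) = 10 edges present). Then P(X_S = 1) = (1/2)^10 = 1/1024. By linearity of expectation, E[# K_5] = C(48, 5) · (1/2)^10 = 1712304 / 1024 = 107019/64 = 1672.171875.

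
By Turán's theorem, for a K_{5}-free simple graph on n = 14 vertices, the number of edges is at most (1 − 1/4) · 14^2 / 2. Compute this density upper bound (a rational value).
Turán density bound = (3/4) · 14^2/2 = 147/2 ≈ 73.5

Turán's theorem: ex(n, K_{r+1}) is achieved by the complete r-partite Turán graph T(n, r) with parts as balanced as possible, and is at most (1 − 1/r) · n^2/2. For r = 4, n = 14: the density bound is (3/4) · 196/2 = 147/2 ≈ 73.5. The integer-valued extremum is e(T(14, 4)) = 73, which is strictly less than the density bound 147/2 since 4 ∤ 14 (the parts of T(14, 4) cannot all be equal).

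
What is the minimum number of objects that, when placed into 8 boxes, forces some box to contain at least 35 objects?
n = (35 − 1)·8 + 1 = 273

By the generalised pigeonhole principle, to guarantee some box contains ≥ r objects we need more than (r − 1) · k objects total. Threshold: n = (r − 1) · k + 1. With r = 35 and k = 8: n = 34 · 8 + 1 = 272 + 1 = 273. For n = 272 = 34 · 8, we can put exactly 34 objects in every box, avoiding 35 in any single one — so 273 is tight.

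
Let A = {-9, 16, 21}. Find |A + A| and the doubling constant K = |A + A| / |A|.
K = |A + A| / |A| = 6/3 = 2

Enumerate A + A = {a + b : a, b ∈ A}. With |A| = 3, there are |A|^2 = 9 ordered sum pairs; collecting distinct values, A + A = {-18, 7, 12, 32, 37, 42}, so |A + A| = 6. Thus K = 6/3 = 2. For comparison, the minimum possible |A + A| over all 3-element sets is 2·3 − 1 = 5 (so min K = 5/3), attained only by arithmetic progressions.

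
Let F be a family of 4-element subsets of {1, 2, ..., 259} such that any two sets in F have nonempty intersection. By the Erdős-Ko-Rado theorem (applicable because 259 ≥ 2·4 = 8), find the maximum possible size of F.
max |F| = C(258, 3) = 2829056

Erdős-Ko-Rado (1961): when n ≥ 2k, max |F| = C(n−1, k−1). The bound is attained by the star {A : i ∈ A} for any fixed i ∈ [n]. Here C(259−1, 4−1) = C(258, 3) = 2829056.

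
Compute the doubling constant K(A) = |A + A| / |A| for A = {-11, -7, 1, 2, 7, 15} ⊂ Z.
K = |A + A| / |A| = 19/6

Enumerate A + A = {a + b : a, b ∈ A}. With |A| = 6, there are |A|^2 = 36 ordered sum pairs; collecting distinct values, A + A = {-22, -18, -14, -10, -9, -6, -5, -4, 0, 2, 3, 4, 8, 9, 14, 16, 17, 22, 30}, so |A + A| = 19. Thus K = 19/6. For comparison, the minimum possible |A + A| over all 6-element sets is 2·6 − 1 = 11 (so min K = 11/6), attained only by arithmetic progressions.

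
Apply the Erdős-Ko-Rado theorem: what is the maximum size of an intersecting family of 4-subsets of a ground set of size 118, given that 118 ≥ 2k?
max |F| = C(117, 3) = 260130

The Erdős-Ko-Rado theorem states: for n ≥ 2k, an intersecting family of k-subsets of an n-element set has size at most C(n − 1, k − 1), with equality for 'star' families {A ⊆ [n] : |A| = k, i ∈ A} (fix an element i). For n = 118, k = 4: C(117, 3) = 260130.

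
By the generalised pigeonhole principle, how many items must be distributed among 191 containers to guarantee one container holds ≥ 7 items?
n = (7 − 1)·191 + 1 = 1147

By the generalised pigeonhole principle, to guarantee some box contains ≥ r objects we need more than (r − 1) · k objects total. Threshold: n = (r − 1) · k + 1. With r = 7 and k = 191: n = 6 · 191 + 1 = 1146 + 1 = 1147. For n = 1146 = 6 · 191, we can put exactly 6 objects in every box, avoiding 7 in any single one — so 1147 is tight.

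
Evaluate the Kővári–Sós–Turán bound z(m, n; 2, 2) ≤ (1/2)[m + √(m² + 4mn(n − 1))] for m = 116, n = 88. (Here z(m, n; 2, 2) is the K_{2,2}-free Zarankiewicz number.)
z(116, 88; 2, 2) ≤ (1/2)[116 + √(116² + 4·116·88·87)] = (1/2)[116 + √3565840] = 1002.1716

Kővári–Sós–Turán: let r_1, ..., r_116 be the row sums and z = Σ r_i the total number of 1s. Each pair of columns can share at most one row with both entries 1 (else a 2×2 all-ones block appears), so Σ_i C(r_i, 2) ≤ C(88, 2) = 3828. By convexity Σ_i C(r_i, 2) ≥ 116·C(z/116, 2) = z(z − 116)/(2·116), giving z² − 116z − 116·88·87 ≤ 0 and hence z ≤ (1/2)[116 + √(13456 + 4·888096)] = (1/2)[116 + √3565840] ≈ (1/2)(116 + 1888.3432) = 1002.1716.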